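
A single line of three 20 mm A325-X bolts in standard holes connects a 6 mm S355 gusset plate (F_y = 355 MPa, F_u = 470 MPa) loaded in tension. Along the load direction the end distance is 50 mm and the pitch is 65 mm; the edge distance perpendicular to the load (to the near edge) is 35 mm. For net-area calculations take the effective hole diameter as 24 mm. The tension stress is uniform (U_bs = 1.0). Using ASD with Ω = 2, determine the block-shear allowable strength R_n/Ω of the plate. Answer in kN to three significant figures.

134 kN

Shear plane L_v = 50 + 2·65 = 180 mm; A_gv = 180 × 6 = 1080 mm².
A_nv = (180 − 2.5·24) × 6 = 720 mm².
A_nt = (35 − 0.5·24) × 6 = 138 mm².
0.6 F_u A_nv = 203 kN; 0.6 F_y A_gv = 230 kN → shear rupture governs the shear term.
R_n = 203 + 1.0 × 470 × 138 / 1000 = 267.9 kN.
Allowable strength R_n/Ω = 267.9 / 2 = 134 kN.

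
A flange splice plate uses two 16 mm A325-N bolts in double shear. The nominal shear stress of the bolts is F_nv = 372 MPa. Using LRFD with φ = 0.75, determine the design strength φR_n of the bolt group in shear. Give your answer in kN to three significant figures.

224 kN

A_b = π × 16² / 4 = 201.1 mm².
R_n = F_nv · A_b · n · n_s = 372 × 201.1 × 2 × 2 / 1000 = 299.2 kN.
Design strength φR_n = 0.75 × 299.2 = 224 kN.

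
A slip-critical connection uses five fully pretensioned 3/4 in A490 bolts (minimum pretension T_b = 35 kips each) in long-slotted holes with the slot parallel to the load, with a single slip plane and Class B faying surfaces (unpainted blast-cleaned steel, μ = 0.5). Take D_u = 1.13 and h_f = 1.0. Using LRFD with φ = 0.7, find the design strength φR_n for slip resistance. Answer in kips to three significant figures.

69.2 kips

R_n = μ · D_u · h_f · T_b · n_s · n_b = 0.5 × 1.13 × 1.0 × 35 × 1 × 5 = 98.88 kips.
Design strength φR_n = 0.7 × 98.88 = 69.2 kips.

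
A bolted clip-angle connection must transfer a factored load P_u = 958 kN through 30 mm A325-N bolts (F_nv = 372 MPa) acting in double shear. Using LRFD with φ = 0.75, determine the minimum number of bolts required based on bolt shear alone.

3 bolts

A_b = π·30²/4 = 706.9 mm².
Per-bolt design strength φR_n = 0.75 × 372 × 706.9 × 2 / 1000 = 394.4 kN.
n ≥ 958 / 394.4 = 2.429 → use 3 bolts.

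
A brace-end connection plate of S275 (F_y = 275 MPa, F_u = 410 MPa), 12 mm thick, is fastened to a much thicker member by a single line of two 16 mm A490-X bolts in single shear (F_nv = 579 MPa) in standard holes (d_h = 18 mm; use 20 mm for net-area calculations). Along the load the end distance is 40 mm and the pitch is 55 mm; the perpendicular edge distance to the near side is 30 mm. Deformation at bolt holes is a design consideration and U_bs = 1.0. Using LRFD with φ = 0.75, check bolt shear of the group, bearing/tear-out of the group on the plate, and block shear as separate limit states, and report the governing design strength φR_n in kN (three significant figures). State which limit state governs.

175 kN (bolt shear governs)

Bolt shear: A_b = π·16²/4 = 201.1 mm²; R_n = 579 × 201.1 × 2 × 1 / 1000 = 232.8 kN → 0.75 × 232.8 = 175 kN.
Bearing: edge l_c = 31, r_n = 183 kN; interior l_c = 37, r_n = 188.9 kN; R_n = 183 + 1·188.9 = 372 kN → 279 kN.
Block shear: A_gv = 1140, A_nv = 780, A_nt = 240 mm²; R_n = min(0.6F_uA_nv, 0.6F_yA_gv) + U_bs·F_u·A_nt = 286.5 kN → 215 kN.
Bolt shear governs: 175 kN.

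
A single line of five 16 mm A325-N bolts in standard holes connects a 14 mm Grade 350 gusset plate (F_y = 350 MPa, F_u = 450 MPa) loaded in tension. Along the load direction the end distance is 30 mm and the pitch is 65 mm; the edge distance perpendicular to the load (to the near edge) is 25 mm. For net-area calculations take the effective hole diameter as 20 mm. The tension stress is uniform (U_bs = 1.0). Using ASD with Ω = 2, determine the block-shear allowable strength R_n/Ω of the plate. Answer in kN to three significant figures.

Shear plane L_v = 30 + 4·65 = 290 mm; A_gv = 290 × 14 = 4060 mm².
A_nv = (290 − 4.5·20) × 14 = 2800 mm².
A_nt = (25 − 0.5·20) × 14 = 210 mm².
0.6 F_u A_nv = 756 kN; 0.6 F_y A_gv = 852.6 kN → shear rupture governs the shear term.
R_n = 756 + 1.0 × 450 × 210 / 1000 = 850.5 kN.
Allowable strength R_n/Ω = 850.5 / 2 = 425 kN.

425 kN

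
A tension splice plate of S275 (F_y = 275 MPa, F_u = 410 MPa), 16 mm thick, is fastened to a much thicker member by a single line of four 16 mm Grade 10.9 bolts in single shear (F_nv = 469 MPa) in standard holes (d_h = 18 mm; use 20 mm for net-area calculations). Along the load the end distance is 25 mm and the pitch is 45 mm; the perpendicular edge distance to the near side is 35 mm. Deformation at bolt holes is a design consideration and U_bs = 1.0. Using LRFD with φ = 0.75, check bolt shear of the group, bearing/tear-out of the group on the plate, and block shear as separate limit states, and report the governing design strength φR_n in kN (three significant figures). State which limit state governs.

283 kN (bolt shear governs)

Bolt shear: A_b = π·16²/4 = 201.1 mm²; R_n = 469 × 201.1 × 4 × 1 / 1000 = 377.2 kN → 0.75 × 377.2 = 283 kN.
Bearing: edge l_c = 16, r_n = 126 kN; interior l_c = 27, r_n = 212.5 kN; R_n = 126 + 3·212.5 = 763.6 kN → 573 kN.
Block shear: A_gv = 2560, A_nv = 1440, A_nt = 400 mm²; R_n = min(0.6F_uA_nv, 0.6F_yA_gv) + U_bs·F_u·A_nt = 518.2 kN → 389 kN.
Bolt shear governs: 283 kN.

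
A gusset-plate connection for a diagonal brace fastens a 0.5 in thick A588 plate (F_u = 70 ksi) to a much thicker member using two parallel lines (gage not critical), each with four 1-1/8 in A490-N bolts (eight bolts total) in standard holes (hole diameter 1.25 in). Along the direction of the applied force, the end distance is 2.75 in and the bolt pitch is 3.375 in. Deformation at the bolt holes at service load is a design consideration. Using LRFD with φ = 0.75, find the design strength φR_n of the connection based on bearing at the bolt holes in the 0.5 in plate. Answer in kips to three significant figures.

536 kips

Per bolt r_n = 1.2 l_c t F_u ≤ 2.4 d t F_u; upper limit = 2.4 × 1.125 × 0.5 × 70 = 94.5 kips.
Edge bolt: l_c = 2.75 − 1.25/2 = 2.125 in → 1.2 × 2.125 × 0.5 × 70 = 89.25 → r_n = 89.25 kips.
Interior bolts: l_c = 3.375 − 1.25 = 2.125 in → 1.2 × 2.125 × 0.5 × 70 = 89.25 → r_n = 89.25 kips.
R_n = 2 × 89.25 + 6 × 89.25 = 714 kips.
Design strength φR_n = 0.75 × 714 = 536 kips.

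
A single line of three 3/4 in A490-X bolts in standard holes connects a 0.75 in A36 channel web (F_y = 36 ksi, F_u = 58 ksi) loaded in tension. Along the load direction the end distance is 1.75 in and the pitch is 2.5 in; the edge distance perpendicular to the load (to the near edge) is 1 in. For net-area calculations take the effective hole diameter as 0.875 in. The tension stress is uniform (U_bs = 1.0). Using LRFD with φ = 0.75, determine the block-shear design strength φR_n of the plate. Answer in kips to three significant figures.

100 kips

Shear plane L_v = 1.75 + 2·2.5 = 6.75 in; A_gv = 6.75 × 0.75 = 5.062 in².
A_nv = (6.75 − 2.5·0.875) × 0.75 = 3.422 in².
A_nt = (1 − 0.5·0.875) × 0.75 = 0.4219 in².
0.6 F_u A_nv = 119.1 kips; 0.6 F_y A_gv = 109.3 kips → shear yielding governs the shear term.
R_n = 109.3 + 1.0 × 58 × 0.4219 = 133.8 kips.
Design strength φR_n = 0.75 × 133.8 = 100 kips.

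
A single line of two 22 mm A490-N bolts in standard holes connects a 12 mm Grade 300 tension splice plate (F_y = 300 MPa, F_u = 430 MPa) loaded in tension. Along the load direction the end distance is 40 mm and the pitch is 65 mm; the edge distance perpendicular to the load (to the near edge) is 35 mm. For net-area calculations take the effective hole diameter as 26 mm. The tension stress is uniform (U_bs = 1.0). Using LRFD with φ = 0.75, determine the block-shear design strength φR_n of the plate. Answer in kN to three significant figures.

238 kN

Shear plane L_v = 40 + 1·65 = 105 mm; A_gv = 105 × 12 = 1260 mm².
A_nv = (105 − 1.5·26) × 12 = 792 mm².
A_nt = (35 − 0.5·26) × 12 = 264 mm².
0.6 F_u A_nv = 204.3 kN; 0.6 F_y A_gv = 226.8 kN → shear rupture governs the shear term.
R_n = 204.3 + 1.0 × 430 × 264 / 1000 = 317.9 kN.
Design strength φR_n = 0.75 × 317.9 = 238 kN.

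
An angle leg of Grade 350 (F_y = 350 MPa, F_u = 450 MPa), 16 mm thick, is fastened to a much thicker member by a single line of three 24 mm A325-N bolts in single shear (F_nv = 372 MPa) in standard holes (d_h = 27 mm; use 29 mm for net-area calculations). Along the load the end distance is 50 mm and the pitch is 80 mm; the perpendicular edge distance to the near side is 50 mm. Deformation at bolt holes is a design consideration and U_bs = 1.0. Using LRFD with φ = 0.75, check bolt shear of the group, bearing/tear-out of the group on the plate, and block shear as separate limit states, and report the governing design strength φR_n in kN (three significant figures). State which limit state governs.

Bolt shear: A_b = π·24²/4 = 452.4 mm²; R_n = 372 × 452.4 × 3 × 1 / 1000 = 504.9 kN → 0.75 × 504.9 = 379 kN.
Bearing: edge l_c = 36.5, r_n = 315.4 kN; interior l_c = 53, r_n = 414.7 kN; R_n = 315.4 + 2·414.7 = 1145 kN → 859 kN.
Block shear: A_gv = 3360, A_nv = 2200, A_nt = 568 mm²; R_n = min(0.6F_uA_nv, 0.6F_yA_gv) + U_bs·F_u·A_nt = 849.6 kN → 637 kN.
Bolt shear governs: 379 kN.

379 kN (bolt shear governs)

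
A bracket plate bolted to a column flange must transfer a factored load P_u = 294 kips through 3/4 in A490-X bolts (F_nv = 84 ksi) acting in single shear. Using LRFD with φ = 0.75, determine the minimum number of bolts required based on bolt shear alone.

A_b = π·0.75²/4 = 0.4418 in².
Per-bolt design strength φR_n = 0.75 × 84 × 0.4418 × 1 = 27.83 kips.
n ≥ 294 / 27.83 = 10.56 → use 11 bolts.

11 bolts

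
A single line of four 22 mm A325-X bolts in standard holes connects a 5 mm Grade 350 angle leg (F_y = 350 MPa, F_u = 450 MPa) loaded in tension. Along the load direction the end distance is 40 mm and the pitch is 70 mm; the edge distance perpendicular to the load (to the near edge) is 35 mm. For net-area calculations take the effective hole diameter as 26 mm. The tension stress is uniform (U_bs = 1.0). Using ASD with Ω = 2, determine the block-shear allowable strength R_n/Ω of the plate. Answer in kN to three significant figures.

132 kN

Shear plane L_v = 40 + 3·70 = 250 mm; A_gv = 250 × 5 = 1250 mm².
A_nv = (250 − 3.5·26) × 5 = 795 mm².
A_nt = (35 − 0.5·26) × 5 = 110 mm².
0.6 F_u A_nv = 214.7 kN; 0.6 F_y A_gv = 262.5 kN → shear rupture governs the shear term.
R_n = 214.7 + 1.0 × 450 × 110 / 1000 = 264.1 kN.
Allowable strength R_n/Ω = 264.1 / 2 = 132 kN.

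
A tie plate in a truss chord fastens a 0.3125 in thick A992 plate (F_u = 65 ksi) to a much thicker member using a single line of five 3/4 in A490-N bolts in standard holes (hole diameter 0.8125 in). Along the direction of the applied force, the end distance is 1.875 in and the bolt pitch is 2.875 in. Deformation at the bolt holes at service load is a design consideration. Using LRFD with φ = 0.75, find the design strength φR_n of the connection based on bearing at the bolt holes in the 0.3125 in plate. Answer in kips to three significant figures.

137 kips

Per bolt r_n = 1.2 l_c t F_u ≤ 2.4 d t F_u; upper limit = 2.4 × 0.75 × 0.3125 × 65 = 36.56 kips.
Edge bolt: l_c = 1.875 − 0.8125/2 = 1.469 in → 1.2 × 1.469 × 0.3125 × 65 = 35.8 → r_n = 35.8 kips.
Interior bolts: l_c = 2.875 − 0.8125 = 2.062 in → 1.2 × 2.062 × 0.3125 × 65 = 50.27 → r_n = 36.56 kips.
R_n = 1 × 35.8 + 4 × 36.56 = 182.1 kips.
Design strength φR_n = 0.75 × 182.1 = 137 kips.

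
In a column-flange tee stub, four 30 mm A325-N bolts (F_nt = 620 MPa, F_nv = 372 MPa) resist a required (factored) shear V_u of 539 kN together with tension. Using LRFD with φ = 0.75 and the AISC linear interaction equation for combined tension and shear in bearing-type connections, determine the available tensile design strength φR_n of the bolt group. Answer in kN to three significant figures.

A_b = π·30²/4 = 706.9 mm²; f_rv = 539 × 1000 / (4 × 706.9) = 190.6 MPa.
F'_nt = 1.3 F_nt − (F_nt / φF_nv) f_rv = 1.3·620 − (620/(0.75·372))·190.6 = 382.4 MPa, capped at F_nt → F'_nt = 382.4 MPa.
R_n = F'_nt · A_b · n = 382.4 × 706.9 × 4 / 1000 = 1081 kN.
Design strength φR_n = 0.75 × 1081 = 811 kN.

811 kN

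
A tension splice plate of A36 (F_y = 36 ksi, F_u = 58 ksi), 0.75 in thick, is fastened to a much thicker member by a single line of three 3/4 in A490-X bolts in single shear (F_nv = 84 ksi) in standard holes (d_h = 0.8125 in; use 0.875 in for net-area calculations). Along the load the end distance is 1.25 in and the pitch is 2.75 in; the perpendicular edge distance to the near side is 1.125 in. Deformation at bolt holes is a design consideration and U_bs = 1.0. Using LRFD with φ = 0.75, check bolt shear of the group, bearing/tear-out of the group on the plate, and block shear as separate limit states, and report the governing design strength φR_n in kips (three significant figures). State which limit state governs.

Bolt shear: A_b = π·0.75²/4 = 0.4418 in²; R_n = 84 × 0.4418 × 3 × 1 = 111.3 kips → 0.75 × 111.3 = 83.5 kips.
Bearing: edge l_c = 0.8438, r_n = 44.04 kips; interior l_c = 1.938, r_n = 78.3 kips; R_n = 44.04 + 2·78.3 = 200.6 kips → 150 kips.
Block shear: A_gv = 5.062, A_nv = 3.422, A_nt = 0.5156 in²; R_n = min(0.6F_uA_nv, 0.6F_yA_gv) + U_bs·F_u·A_nt = 139.3 kips → 104 kips.
Bolt shear governs: 83.5 kips.

83.5 kips (bolt shear governs)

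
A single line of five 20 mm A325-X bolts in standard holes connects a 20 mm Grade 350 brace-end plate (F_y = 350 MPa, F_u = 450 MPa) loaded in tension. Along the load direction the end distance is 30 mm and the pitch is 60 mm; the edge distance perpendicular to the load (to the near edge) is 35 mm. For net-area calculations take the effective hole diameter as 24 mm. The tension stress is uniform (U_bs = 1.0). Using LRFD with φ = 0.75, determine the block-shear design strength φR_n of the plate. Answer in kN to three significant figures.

Shear plane L_v = 30 + 4·60 = 270 mm; A_gv = 270 × 20 = 5400 mm².
A_nv = (270 − 4.5·24) × 20 = 3240 mm².
A_nt = (35 − 0.5·24) × 20 = 460 mm².
0.6 F_u A_nv = 874.8 kN; 0.6 F_y A_gv = 1134 kN → shear rupture governs the shear term.
R_n = 874.8 + 1.0 × 450 × 460 / 1000 = 1082 kN.
Design strength φR_n = 0.75 × 1082 = 811 kN.

811 kN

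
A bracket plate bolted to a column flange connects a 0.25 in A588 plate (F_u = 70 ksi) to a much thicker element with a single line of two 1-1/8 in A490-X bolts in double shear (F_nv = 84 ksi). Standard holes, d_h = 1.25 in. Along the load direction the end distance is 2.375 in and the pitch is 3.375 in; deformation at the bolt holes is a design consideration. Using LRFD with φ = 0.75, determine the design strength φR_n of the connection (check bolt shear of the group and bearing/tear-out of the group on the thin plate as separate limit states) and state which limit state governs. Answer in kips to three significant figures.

61 kips (bearing governs)

Bolt shear: A_b = π·1.125²/4 = 0.994 in²; R_n = 84 × 0.994 × 2 × 2 = 334 kips → 0.75 × 334 = 250 kips.
Bearing (1.2 l_c t F_u ≤ 2.4 d t F_u): upper limit = 2.4·1.125·0.25·70 = 47.25 kips.
  Edge l_c = 2.375 − 1.25/2 = 1.75 → r_n = 36.75 kips; interior l_c = 3.375 − 1.25 = 2.125 → r_n = 44.62 kips.
  R_n,bearing = 1·36.75 + 1·44.62 = 81.38 kips → 0.75 × 81.38 = 61 kips.
Bearing governs: 61 kips.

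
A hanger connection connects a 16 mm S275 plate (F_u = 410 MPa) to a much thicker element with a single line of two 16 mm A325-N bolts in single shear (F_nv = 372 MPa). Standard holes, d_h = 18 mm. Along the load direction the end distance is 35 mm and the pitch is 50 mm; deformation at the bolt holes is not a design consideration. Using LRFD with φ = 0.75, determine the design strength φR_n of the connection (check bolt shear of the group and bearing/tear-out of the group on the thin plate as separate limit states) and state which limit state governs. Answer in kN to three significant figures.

112 kN (bolt shear governs)

Bolt shear: A_b = π·16²/4 = 201.1 mm²; R_n = 372 × 201.1 × 2 × 1 / 1000 = 149.6 kN → 0.75 × 149.6 = 112 kN.
Bearing (1.5 l_c t F_u ≤ 3.0 d t F_u): upper limit = 3.0·16·16·410 / 1000 = 314.9 kN.
  Edge l_c = 35 − 18/2 = 26 → r_n = 255.8 kN; interior l_c = 50 − 18 = 32 → r_n = 314.9 kN.
  R_n,bearing = 1·255.8 + 1·314.9 = 570.7 kN → 0.75 × 570.7 = 428 kN.
Bolt shear governs: 112 kN.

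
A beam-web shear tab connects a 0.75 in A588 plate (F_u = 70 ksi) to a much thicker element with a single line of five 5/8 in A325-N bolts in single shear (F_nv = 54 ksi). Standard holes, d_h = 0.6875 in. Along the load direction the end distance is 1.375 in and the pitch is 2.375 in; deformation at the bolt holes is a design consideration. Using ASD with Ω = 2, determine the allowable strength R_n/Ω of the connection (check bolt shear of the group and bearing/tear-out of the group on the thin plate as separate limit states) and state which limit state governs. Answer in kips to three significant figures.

41.4 kips (bolt shear governs)

Bolt shear: A_b = π·0.625²/4 = 0.3068 in²; R_n = 54 × 0.3068 × 5 × 1 = 82.83 kips → 82.83 / 2 = 41.4 kips.
Bearing (1.2 l_c t F_u ≤ 2.4 d t F_u): upper limit = 2.4·0.625·0.75·70 = 78.75 kips.
  Edge l_c = 1.375 − 0.6875/2 = 1.031 → r_n = 64.97 kips; interior l_c = 2.375 − 0.6875 = 1.688 → r_n = 78.75 kips.
  R_n,bearing = 1·64.97 + 4·78.75 = 380 kips → 380 / 2 = 190 kips.
Bolt shear governs: 41.4 kips.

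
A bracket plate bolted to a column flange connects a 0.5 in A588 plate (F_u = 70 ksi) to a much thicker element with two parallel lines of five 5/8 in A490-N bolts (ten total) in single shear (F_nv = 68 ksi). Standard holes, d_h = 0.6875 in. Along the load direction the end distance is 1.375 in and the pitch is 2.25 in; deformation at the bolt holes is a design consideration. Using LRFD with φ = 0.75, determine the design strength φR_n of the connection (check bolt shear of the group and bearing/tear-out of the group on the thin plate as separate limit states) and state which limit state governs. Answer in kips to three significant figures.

156 kips (bolt shear governs)

Bolt shear: A_b = π·0.625²/4 = 0.3068 in²; R_n = 68 × 0.3068 × 10 × 1 = 208.6 kips → 0.75 × 208.6 = 156 kips.
Bearing (1.2 l_c t F_u ≤ 2.4 d t F_u): upper limit = 2.4·0.625·0.5·70 = 52.5 kips.
  Edge l_c = 1.375 − 0.6875/2 = 1.031 → r_n = 43.31 kips; interior l_c = 2.25 − 0.6875 = 1.562 → r_n = 52.5 kips.
  R_n,bearing = 2·43.31 + 8·52.5 = 506.6 kips → 0.75 × 506.6 = 380 kips.
Bolt shear governs: 156 kips.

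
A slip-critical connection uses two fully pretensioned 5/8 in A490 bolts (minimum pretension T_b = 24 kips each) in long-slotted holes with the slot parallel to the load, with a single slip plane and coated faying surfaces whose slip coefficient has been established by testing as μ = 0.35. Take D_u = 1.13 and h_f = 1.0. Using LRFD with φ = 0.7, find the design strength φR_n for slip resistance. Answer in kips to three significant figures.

R_n = μ · D_u · h_f · T_b · n_s · n_b = 0.35 × 1.13 × 1.0 × 24 × 1 × 2 = 18.98 kips.
Design strength φR_n = 0.7 × 18.98 = 13.3 kips.

13.3 kips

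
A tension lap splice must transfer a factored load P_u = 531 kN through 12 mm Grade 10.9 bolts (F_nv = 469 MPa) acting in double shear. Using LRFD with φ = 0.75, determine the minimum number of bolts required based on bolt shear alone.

7 bolts

A_b = π·12²/4 = 113.1 mm².
Per-bolt design strength φR_n = 0.75 × 469 × 113.1 × 2 / 1000 = 79.56 kN.
n ≥ 531 / 79.56 = 6.674 → use 7 bolts.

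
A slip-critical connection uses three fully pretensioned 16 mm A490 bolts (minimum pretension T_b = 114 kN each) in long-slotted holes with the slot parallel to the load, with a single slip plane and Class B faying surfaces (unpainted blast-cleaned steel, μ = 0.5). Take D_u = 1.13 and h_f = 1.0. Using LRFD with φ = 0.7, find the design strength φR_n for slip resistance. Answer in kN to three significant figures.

R_n = μ · D_u · h_f · T_b · n_s · n_b = 0.5 × 1.13 × 1.0 × 114 × 1 × 3 = 193.2 kN.
Design strength φR_n = 0.7 × 193.2 = 135 kN.

135 kN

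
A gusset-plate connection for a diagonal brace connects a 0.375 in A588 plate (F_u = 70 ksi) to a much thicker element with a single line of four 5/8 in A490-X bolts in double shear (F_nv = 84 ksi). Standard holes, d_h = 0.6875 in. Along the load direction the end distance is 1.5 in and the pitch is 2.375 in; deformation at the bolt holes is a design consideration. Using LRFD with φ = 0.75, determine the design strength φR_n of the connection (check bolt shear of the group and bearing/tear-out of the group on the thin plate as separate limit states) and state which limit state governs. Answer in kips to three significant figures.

116 kips (bearing governs)

Bolt shear: A_b = π·0.625²/4 = 0.3068 in²; R_n = 84 × 0.3068 × 4 × 2 = 206.2 kips → 0.75 × 206.2 = 155 kips.
Bearing (1.2 l_c t F_u ≤ 2.4 d t F_u): upper limit = 2.4·0.625·0.375·70 = 39.38 kips.
  Edge l_c = 1.5 − 0.6875/2 = 1.156 → r_n = 36.42 kips; interior l_c = 2.375 − 0.6875 = 1.688 → r_n = 39.38 kips.
  R_n,bearing = 1·36.42 + 3·39.38 = 154.5 kips → 0.75 × 154.5 = 116 kips.
Bearing governs: 116 kips.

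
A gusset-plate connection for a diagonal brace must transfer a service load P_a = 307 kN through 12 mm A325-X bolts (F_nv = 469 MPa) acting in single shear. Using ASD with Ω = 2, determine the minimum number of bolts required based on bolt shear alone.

A_b = π·12²/4 = 113.1 mm².
Per-bolt allowable strength R_n/Ω = 469 × 113.1 × 1 / 1000 / 2 = 26.52 kN.
n ≥ 307 / 26.52 = 11.58 → use 12 bolts.

12 bolts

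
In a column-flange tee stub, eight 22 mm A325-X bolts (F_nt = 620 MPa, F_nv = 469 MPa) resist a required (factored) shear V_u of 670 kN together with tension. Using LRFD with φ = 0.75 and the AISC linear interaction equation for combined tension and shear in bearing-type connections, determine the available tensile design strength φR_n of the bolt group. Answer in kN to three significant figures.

953 kN

A_b = π·22²/4 = 380.1 mm²; f_rv = 670 × 1000 / (8 × 380.1) = 220.3 MPa.
F'_nt = 1.3 F_nt − (F_nt / φF_nv) f_rv = 1.3·620 − (620/(0.75·469))·220.3 = 417.7 MPa, capped at F_nt → F'_nt = 417.7 MPa.
R_n = F'_nt · A_b · n = 417.7 × 380.1 × 8 / 1000 = 1270 kN.
Design strength φR_n = 0.75 × 1270 = 953 kN.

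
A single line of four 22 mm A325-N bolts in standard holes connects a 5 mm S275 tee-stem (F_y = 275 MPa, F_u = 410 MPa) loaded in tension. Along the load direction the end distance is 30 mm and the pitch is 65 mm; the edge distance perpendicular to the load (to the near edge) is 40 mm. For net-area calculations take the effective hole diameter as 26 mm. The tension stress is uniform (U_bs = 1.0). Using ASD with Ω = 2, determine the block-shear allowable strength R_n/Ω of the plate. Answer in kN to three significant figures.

Shear plane L_v = 30 + 3·65 = 225 mm; A_gv = 225 × 5 = 1125 mm².
A_nv = (225 − 3.5·26) × 5 = 670 mm².
A_nt = (40 − 0.5·26) × 5 = 135 mm².
0.6 F_u A_nv = 164.8 kN; 0.6 F_y A_gv = 185.6 kN → shear rupture governs the shear term.
R_n = 164.8 + 1.0 × 410 × 135 / 1000 = 220.2 kN.
Allowable strength R_n/Ω = 220.2 / 2 = 110 kN.

110 kN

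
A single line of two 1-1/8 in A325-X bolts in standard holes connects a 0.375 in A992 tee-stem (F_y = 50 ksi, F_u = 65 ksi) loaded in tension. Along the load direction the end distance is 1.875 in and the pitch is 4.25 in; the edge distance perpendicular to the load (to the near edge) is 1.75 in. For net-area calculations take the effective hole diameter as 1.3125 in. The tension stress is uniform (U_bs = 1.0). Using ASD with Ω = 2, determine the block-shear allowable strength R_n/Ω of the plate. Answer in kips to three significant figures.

43.7 kips

Shear plane L_v = 1.875 + 1·4.25 = 6.125 in; A_gv = 6.125 × 0.375 = 2.297 in².
A_nv = (6.125 − 1.5·1.3125) × 0.375 = 1.559 in².
A_nt = (1.75 − 0.5·1.3125) × 0.375 = 0.4102 in².
0.6 F_u A_nv = 60.79 kips; 0.6 F_y A_gv = 68.91 kips → shear rupture governs the shear term.
R_n = 60.79 + 1.0 × 65 × 0.4102 = 87.45 kips.
Allowable strength R_n/Ω = 87.45 / 2 = 43.7 kips.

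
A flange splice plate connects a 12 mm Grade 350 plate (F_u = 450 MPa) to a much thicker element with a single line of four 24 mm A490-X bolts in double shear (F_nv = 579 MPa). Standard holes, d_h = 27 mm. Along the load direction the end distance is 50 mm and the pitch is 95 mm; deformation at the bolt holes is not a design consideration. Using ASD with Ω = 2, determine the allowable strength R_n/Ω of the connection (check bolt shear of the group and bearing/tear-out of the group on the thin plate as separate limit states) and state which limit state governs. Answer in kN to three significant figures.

731 kN (bearing governs)

Bolt shear: A_b = π·24²/4 = 452.4 mm²; R_n = 579 × 452.4 × 4 × 2 / 1000 = 2095 kN → 2095 / 2 = 1050 kN.
Bearing (1.5 l_c t F_u ≤ 3.0 d t F_u): upper limit = 3.0·24·12·450 / 1000 = 388.8 kN.
  Edge l_c = 50 − 27/2 = 36.5 → r_n = 295.7 kN; interior l_c = 95 − 27 = 68 → r_n = 388.8 kN.
  R_n,bearing = 1·295.7 + 3·388.8 = 1462 kN → 1462 / 2 = 731 kN.
Bearing governs: 731 kN.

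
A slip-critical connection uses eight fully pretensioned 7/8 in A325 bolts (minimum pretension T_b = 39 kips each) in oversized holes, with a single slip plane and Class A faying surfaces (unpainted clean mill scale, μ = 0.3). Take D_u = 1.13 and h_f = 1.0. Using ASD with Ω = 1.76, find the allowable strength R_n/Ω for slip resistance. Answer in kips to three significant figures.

R_n = μ · D_u · h_f · T_b · n_s · n_b = 0.3 × 1.13 × 1.0 × 39 × 1 × 8 = 105.8 kips.
Allowable strength R_n/Ω = 105.8 / 1.76 = 60.1 kips.

60.1 kips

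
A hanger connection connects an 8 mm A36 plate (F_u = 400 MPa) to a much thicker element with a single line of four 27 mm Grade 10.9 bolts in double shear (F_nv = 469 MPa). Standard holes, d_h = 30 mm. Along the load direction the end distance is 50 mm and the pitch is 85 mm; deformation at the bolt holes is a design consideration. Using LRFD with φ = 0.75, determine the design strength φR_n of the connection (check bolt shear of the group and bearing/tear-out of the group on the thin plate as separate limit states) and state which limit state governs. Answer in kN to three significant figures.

567 kN (bearing governs)

Bolt shear: A_b = π·27²/4 = 572.6 mm²; R_n = 469 × 572.6 × 4 × 2 / 1000 = 2148 kN → 0.75 × 2148 = 1610 kN.
Bearing (1.2 l_c t F_u ≤ 2.4 d t F_u): upper limit = 2.4·27·8·400 / 1000 = 207.4 kN.
  Edge l_c = 50 − 30/2 = 35 → r_n = 134.4 kN; interior l_c = 85 − 30 = 55 → r_n = 207.4 kN.
  R_n,bearing = 1·134.4 + 3·207.4 = 756.5 kN → 0.75 × 756.5 = 567 kN.
Bearing governs: 567 kN.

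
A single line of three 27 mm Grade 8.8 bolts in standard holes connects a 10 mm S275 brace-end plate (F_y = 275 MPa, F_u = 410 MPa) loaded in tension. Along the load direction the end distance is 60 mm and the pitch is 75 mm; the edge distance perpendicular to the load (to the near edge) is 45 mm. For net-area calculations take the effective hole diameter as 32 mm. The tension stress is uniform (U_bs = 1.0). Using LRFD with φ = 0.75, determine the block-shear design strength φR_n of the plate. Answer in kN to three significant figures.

Shear plane L_v = 60 + 2·75 = 210 mm; A_gv = 210 × 10 = 2100 mm².
A_nv = (210 − 2.5·32) × 10 = 1300 mm².
A_nt = (45 − 0.5·32) × 10 = 290 mm².
0.6 F_u A_nv = 319.8 kN; 0.6 F_y A_gv = 346.5 kN → shear rupture governs the shear term.
R_n = 319.8 + 1.0 × 410 × 290 / 1000 = 438.7 kN.
Design strength φR_n = 0.75 × 438.7 = 329 kN.

329 kN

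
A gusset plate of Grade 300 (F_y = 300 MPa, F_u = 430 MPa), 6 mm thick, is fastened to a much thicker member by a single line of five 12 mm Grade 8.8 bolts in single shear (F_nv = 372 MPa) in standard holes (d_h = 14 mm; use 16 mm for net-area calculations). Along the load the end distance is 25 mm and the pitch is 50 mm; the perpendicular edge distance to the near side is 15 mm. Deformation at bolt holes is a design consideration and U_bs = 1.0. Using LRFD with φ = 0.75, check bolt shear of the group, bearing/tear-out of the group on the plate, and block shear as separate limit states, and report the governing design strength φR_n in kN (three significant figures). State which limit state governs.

Bolt shear: A_b = π·12²/4 = 113.1 mm²; R_n = 372 × 113.1 × 5 × 1 / 1000 = 210.4 kN → 0.75 × 210.4 = 158 kN.
Bearing: edge l_c = 18, r_n = 55.73 kN; interior l_c = 36, r_n = 74.3 kN; R_n = 55.73 + 4·74.3 = 352.9 kN → 265 kN.
Block shear: A_gv = 1350, A_nv = 918, A_nt = 42 mm²; R_n = min(0.6F_uA_nv, 0.6F_yA_gv) + U_bs·F_u·A_nt = 254.9 kN → 191 kN.
Bolt shear governs: 158 kN.

158 kN (bolt shear governs)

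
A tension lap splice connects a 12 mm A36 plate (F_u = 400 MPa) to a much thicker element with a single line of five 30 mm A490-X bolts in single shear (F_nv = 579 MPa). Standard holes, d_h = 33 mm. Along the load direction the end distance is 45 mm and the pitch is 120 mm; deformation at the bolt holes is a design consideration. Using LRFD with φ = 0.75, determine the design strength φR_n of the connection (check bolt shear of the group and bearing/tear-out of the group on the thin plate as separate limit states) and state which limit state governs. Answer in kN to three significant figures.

1160 kN (bearing governs)

Bolt shear: A_b = π·30²/4 = 706.9 mm²; R_n = 579 × 706.9 × 5 × 1 / 1000 = 2046 kN → 0.75 × 2046 = 1530 kN.
Bearing (1.2 l_c t F_u ≤ 2.4 d t F_u): upper limit = 2.4·30·12·400 / 1000 = 345.6 kN.
  Edge l_c = 45 − 33/2 = 28.5 → r_n = 164.2 kN; interior l_c = 120 − 33 = 87 → r_n = 345.6 kN.
  R_n,bearing = 1·164.2 + 4·345.6 = 1547 kN → 0.75 × 1547 = 1160 kN.
Bearing governs: 1160 kN.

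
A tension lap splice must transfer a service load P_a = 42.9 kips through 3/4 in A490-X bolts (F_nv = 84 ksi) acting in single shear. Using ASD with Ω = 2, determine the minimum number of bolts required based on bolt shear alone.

A_b = π·0.75²/4 = 0.4418 in².
Per-bolt allowable strength R_n/Ω = 84 × 0.4418 × 1 / 2 = 18.56 kips.
n ≥ 42.9 / 18.56 = 2.312 → use 3 bolts.

3 bolts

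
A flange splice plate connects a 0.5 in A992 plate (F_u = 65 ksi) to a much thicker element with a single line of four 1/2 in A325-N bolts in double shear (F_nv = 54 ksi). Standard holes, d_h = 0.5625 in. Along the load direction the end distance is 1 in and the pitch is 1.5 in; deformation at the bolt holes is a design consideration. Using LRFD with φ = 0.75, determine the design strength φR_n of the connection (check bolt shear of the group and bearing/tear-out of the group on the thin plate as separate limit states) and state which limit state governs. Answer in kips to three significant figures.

63.6 kips (bolt shear governs)

Bolt shear: A_b = π·0.5²/4 = 0.1963 in²; R_n = 54 × 0.1963 × 4 × 2 = 84.82 kips → 0.75 × 84.82 = 63.6 kips.
Bearing (1.2 l_c t F_u ≤ 2.4 d t F_u): upper limit = 2.4·0.5·0.5·65 = 39 kips.
  Edge l_c = 1 − 0.5625/2 = 0.7188 → r_n = 28.03 kips; interior l_c = 1.5 − 0.5625 = 0.9375 → r_n = 36.56 kips.
  R_n,bearing = 1·28.03 + 3·36.56 = 137.7 kips → 0.75 × 137.7 = 103 kips.
Bolt shear governs: 63.6 kips.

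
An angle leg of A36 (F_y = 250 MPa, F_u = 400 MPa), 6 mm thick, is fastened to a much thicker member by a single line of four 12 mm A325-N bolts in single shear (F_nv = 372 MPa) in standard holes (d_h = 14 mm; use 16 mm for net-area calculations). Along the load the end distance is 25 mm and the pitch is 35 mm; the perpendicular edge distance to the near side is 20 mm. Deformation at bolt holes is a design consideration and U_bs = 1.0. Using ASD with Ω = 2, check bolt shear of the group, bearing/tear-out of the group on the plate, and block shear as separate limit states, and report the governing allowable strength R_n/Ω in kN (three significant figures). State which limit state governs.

Bolt shear: A_b = π·12²/4 = 113.1 mm²; R_n = 372 × 113.1 × 4 × 1 / 1000 = 168.3 kN → 168.3 / 2 = 84.1 kN.
Bearing: edge l_c = 18, r_n = 51.84 kN; interior l_c = 21, r_n = 60.48 kN; R_n = 51.84 + 3·60.48 = 233.3 kN → 117 kN.
Block shear: A_gv = 780, A_nv = 444, A_nt = 72 mm²; R_n = min(0.6F_uA_nv, 0.6F_yA_gv) + U_bs·F_u·A_nt = 135.4 kN → 67.7 kN.
Block shear governs: 67.7 kN.

67.7 kN (block shear governs)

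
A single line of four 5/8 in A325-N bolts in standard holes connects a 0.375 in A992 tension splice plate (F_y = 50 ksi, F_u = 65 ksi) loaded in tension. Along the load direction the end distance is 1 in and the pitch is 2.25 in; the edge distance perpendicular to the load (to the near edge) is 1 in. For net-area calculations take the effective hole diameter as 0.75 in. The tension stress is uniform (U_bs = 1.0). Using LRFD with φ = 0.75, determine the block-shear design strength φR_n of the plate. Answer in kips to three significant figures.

67.6 kips

Shear plane L_v = 1 + 3·2.25 = 7.75 in; A_gv = 7.75 × 0.375 = 2.906 in².
A_nv = (7.75 − 3.5·0.75) × 0.375 = 1.922 in².
A_nt = (1 − 0.5·0.75) × 0.375 = 0.2344 in².
0.6 F_u A_nv = 74.95 kips; 0.6 F_y A_gv = 87.19 kips → shear rupture governs the shear term.
R_n = 74.95 + 1.0 × 65 × 0.2344 = 90.19 kips.
Design strength φR_n = 0.75 × 90.19 = 67.6 kips.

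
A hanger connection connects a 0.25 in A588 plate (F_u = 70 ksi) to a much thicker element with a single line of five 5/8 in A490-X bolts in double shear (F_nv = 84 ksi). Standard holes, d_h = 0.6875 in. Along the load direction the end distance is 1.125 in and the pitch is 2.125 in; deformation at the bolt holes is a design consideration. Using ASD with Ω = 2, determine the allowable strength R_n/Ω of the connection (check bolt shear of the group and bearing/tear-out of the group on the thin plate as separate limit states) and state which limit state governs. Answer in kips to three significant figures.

Bolt shear: A_b = π·0.625²/4 = 0.3068 in²; R_n = 84 × 0.3068 × 5 × 2 = 257.7 kips → 257.7 / 2 = 129 kips.
Bearing (1.2 l_c t F_u ≤ 2.4 d t F_u): upper limit = 2.4·0.625·0.25·70 = 26.25 kips.
  Edge l_c = 1.125 − 0.6875/2 = 0.7812 → r_n = 16.41 kips; interior l_c = 2.125 − 0.6875 = 1.438 → r_n = 26.25 kips.
  R_n,bearing = 1·16.41 + 4·26.25 = 121.4 kips → 121.4 / 2 = 60.7 kips.
Bearing governs: 60.7 kips.

60.7 kips (bearing governs)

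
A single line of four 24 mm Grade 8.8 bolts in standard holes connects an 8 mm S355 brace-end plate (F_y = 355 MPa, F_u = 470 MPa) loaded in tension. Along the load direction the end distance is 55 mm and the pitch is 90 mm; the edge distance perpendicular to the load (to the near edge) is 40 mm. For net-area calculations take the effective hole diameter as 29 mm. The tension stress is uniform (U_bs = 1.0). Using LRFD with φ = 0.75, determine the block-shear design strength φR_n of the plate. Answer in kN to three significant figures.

Shear plane L_v = 55 + 3·90 = 325 mm; A_gv = 325 × 8 = 2600 mm².
A_nv = (325 − 3.5·29) × 8 = 1788 mm².
A_nt = (40 − 0.5·29) × 8 = 204 mm².
0.6 F_u A_nv = 504.2 kN; 0.6 F_y A_gv = 553.8 kN → shear rupture governs the shear term.
R_n = 504.2 + 1.0 × 470 × 204 / 1000 = 600.1 kN.
Design strength φR_n = 0.75 × 600.1 = 450 kN.

450 kN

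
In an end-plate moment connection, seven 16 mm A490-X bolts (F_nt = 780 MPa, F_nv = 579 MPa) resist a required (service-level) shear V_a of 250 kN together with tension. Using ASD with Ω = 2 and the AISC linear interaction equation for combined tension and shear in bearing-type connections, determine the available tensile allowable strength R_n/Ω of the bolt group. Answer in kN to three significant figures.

A_b = π·16²/4 = 201.1 mm²; f_rv = 250 × 1000 / (7 × 201.1) = 177.6 MPa.
F'_nt = 1.3 F_nt − (Ω F_nt / F_nv) f_rv = 1.3·780 − (2·780/579)·177.6 = 535.4 MPa, capped at F_nt → F'_nt = 535.4 MPa.
R_n = F'_nt · A_b · n = 535.4 × 201.1 × 7 / 1000 = 753.6 kN.
Allowable strength R_n/Ω = 753.6 / 2 = 377 kN.

377 kN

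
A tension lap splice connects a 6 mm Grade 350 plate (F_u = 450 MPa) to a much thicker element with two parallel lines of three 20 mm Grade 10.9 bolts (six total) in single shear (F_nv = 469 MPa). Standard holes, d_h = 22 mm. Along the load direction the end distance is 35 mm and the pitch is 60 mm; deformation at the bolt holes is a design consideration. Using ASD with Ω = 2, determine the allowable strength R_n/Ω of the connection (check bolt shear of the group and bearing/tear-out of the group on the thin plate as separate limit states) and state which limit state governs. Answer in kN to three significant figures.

Bolt shear: A_b = π·20²/4 = 314.2 mm²; R_n = 469 × 314.2 × 6 × 1 / 1000 = 884 kN → 884 / 2 = 442 kN.
Bearing (1.2 l_c t F_u ≤ 2.4 d t F_u): upper limit = 2.4·20·6·450 / 1000 = 129.6 kN.
  Edge l_c = 35 − 22/2 = 24 → r_n = 77.76 kN; interior l_c = 60 − 22 = 38 → r_n = 123.1 kN.
  R_n,bearing = 2·77.76 + 4·123.1 = 648 kN → 648 / 2 = 324 kN.
Bearing governs: 324 kN.

324 kN (bearing governs)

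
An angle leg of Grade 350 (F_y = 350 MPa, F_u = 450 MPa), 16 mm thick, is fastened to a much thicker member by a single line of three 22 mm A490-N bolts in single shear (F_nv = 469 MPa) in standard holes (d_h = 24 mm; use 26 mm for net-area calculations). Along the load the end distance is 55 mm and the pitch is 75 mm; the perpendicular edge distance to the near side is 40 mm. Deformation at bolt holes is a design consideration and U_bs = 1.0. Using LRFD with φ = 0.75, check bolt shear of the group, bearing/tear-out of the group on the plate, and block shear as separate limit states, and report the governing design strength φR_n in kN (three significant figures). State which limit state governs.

401 kN (bolt shear governs)

Bolt shear: A_b = π·22²/4 = 380.1 mm²; R_n = 469 × 380.1 × 3 × 1 / 1000 = 534.8 kN → 0.75 × 534.8 = 401 kN.
Bearing: edge l_c = 43, r_n = 371.5 kN; interior l_c = 51, r_n = 380.2 kN; R_n = 371.5 + 2·380.2 = 1132 kN → 849 kN.
Block shear: A_gv = 3280, A_nv = 2240, A_nt = 432 mm²; R_n = min(0.6F_uA_nv, 0.6F_yA_gv) + U_bs·F_u·A_nt = 799.2 kN → 599 kN.
Bolt shear governs: 401 kN.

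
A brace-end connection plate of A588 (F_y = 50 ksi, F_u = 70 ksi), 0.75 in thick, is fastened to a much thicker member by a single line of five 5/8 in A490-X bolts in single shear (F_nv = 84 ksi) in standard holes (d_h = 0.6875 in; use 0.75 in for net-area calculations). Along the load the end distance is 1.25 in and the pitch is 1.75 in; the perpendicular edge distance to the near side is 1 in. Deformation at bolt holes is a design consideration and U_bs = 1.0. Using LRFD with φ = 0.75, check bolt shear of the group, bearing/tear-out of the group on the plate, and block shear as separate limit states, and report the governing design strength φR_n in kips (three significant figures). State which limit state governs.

96.6 kips (bolt shear governs)

Bolt shear: A_b = π·0.625²/4 = 0.3068 in²; R_n = 84 × 0.3068 × 5 × 1 = 128.9 kips → 0.75 × 128.9 = 96.6 kips.
Bearing: edge l_c = 0.9062, r_n = 57.09 kips; interior l_c = 1.062, r_n = 66.94 kips; R_n = 57.09 + 4·66.94 = 324.8 kips → 244 kips.
Block shear: A_gv = 6.188, A_nv = 3.656, A_nt = 0.4688 in²; R_n = min(0.6F_uA_nv, 0.6F_yA_gv) + U_bs·F_u·A_nt = 186.4 kips → 140 kips.
Bolt shear governs: 96.6 kips.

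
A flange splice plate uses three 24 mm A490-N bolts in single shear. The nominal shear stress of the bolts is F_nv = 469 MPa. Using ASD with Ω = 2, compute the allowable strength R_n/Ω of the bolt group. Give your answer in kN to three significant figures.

A_b = π × 24² / 4 = 452.4 mm².
R_n = F_nv · A_b · n · n_s = 469 × 452.4 × 3 × 1 / 1000 = 636.5 kN.
Allowable strength R_n/Ω = 636.5 / 2 = 318 kN.

318 kN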